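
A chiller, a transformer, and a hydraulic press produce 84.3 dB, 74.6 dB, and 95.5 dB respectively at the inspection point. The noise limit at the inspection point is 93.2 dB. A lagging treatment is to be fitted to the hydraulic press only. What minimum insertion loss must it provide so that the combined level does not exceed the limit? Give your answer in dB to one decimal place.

The untreated sources together contribute 10^(84.3/10) + 10^(74.6/10) = 2.980e+08, i.e. 84.74 dB.
To meet 93.2 dB overall, the treated hydraulic press may contribute at most 10^(93.2/10) − 2.980e+08 = 1.791e+09, i.e. 92.53 dB.
So the hydraulic press must be reduced from 95.5 to 92.53 dB: IL = 2.97 dB.

3.0 dB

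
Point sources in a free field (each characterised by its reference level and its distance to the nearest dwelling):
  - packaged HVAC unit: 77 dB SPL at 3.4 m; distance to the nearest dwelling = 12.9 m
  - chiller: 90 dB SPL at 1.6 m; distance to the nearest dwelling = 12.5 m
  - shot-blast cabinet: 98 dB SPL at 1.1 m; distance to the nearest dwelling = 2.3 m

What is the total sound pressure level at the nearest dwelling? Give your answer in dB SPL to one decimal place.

First find each source's level at the receiver (point-source: −20·log₁₀(r/r_ref)), then combine on an intensity basis.
packaged HVAC unit: 77 − 20·log₁₀(12.9/3.4) = 77 − 11.58 = 65.42 dB SPL.
chiller: 90 − 20·log₁₀(12.5/1.6) = 90 − 17.86 = 72.14 dB SPL.
shot-blast cabinet: 98 − 20·log₁₀(2.3/1.1) = 98 − 6.41 = 91.59 dB SPL.
Σ 10^(L/10) = 1.463e+09 → L_total = 10·log₁₀(1.463e+09) = 91.65 dB SPL.

91.7 dB SPL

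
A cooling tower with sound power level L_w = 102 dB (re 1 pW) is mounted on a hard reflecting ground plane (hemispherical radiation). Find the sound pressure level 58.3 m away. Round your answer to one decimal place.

L_p = L_w − 10·log₁₀(2π·r²) with r = 58.3 m.
2π·r² = 2.136e+04 m², 10·log₁₀ of that is 43.295 dB.
L_p = 102 − 43.295 = 58.70 dB.

58.7 dB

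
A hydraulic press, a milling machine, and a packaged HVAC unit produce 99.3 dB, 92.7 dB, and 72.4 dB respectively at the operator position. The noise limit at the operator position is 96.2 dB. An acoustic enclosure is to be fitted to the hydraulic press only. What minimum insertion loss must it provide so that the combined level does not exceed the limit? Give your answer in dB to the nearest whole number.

6 dB

Fixed contribution from the other sources: Σ 10^(L/10) = 10^(92.7/10) + 10^(72.4/10) = 1.879e+09 (92.74 dB).
To meet 96.2 dB overall, the treated hydraulic press may contribute at most 10^(96.2/10) − 1.879e+09 = 2.289e+09, i.e. 93.60 dB.
Required insertion loss = 99.3 − 93.60 = 5.70 dB.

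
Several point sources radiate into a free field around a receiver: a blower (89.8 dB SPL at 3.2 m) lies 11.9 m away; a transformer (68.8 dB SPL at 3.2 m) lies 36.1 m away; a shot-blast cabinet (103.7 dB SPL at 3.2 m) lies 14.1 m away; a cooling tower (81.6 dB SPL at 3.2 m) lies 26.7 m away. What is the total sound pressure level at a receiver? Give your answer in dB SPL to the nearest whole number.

Apply inverse-square spreading to bring every level to the receiver, then sum 10^(L/10).
blower: 89.8 − 20·log₁₀(11.9/3.2) = 89.8 − 11.41 = 78.39 dB SPL.
transformer: 68.8 − 20·log₁₀(36.1/3.2) = 68.8 − 21.05 = 47.75 dB SPL.
shot-blast cabinet: 103.7 − 20·log₁₀(14.1/3.2) = 103.7 − 12.88 = 90.82 dB SPL.
cooling tower: 81.6 − 20·log₁₀(26.7/3.2) = 81.6 − 18.43 = 63.17 dB SPL.
Σ 10^(L/10) = 1.279e+09 → L_total = 10·log₁₀(1.279e+09) = 91.07 dB SPL.

91 dB SPL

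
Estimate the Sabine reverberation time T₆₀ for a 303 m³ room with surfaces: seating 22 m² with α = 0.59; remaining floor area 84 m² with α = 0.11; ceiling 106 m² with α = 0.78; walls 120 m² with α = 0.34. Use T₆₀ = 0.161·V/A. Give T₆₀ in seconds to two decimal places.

0.33 s

Total absorption A = 22·0.59 + 84·0.11 + 106·0.78 + 120·0.34 = 145.70 m² sabins.
T₆₀ = 0.161 × 303 / 145.70 = 0.335 s.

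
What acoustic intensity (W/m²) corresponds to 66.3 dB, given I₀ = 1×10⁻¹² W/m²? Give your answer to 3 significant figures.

I/I₀ = 10^(66.3/10) = 4.266e+06, so I = 4.266e+06 × 10⁻¹² W/m².

4.27e-06 W/m²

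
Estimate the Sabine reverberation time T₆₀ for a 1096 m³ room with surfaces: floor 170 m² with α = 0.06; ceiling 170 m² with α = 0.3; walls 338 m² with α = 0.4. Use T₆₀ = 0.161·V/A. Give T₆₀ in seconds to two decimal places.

Summing Sᵢαᵢ: 170·0.06 + 170·0.3 + 338·0.4 = 196.40 m².
T₆₀ = 0.161 × 1096 / 196.40 = 0.898 s.

0.90 s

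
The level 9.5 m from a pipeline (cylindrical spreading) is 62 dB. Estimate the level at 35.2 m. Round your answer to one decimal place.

Cylindrical spreading from a line source gives a 10·log₁₀(r₂/r₁) drop.
L₂ = 62 − 10·log₁₀(35.2/9.5) = 62 − 5.688 = 56.31 dB.

56.3 dB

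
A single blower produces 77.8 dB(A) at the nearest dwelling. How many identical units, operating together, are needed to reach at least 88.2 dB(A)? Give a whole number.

11

The shortfall is 88.2 − 77.8 = 10.4 dB, and N units add 10·log₁₀ N, so need 10·log₁₀ N ≥ 10.4.
N ≥ 10^(10.4/10) = 10.965, so N = 11.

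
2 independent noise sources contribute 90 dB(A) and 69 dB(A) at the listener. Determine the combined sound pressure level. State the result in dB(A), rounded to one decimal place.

90.0 dB(A)

Incoherent sources combine by intensity addition: L_total = 10·log₁₀(Σ 10^(L_i/10)).
Σ 10^(L/10) = 10^(90/10) + 10^(69/10) = 1.008e+09.
L_total = 10·log₁₀(1.008e+09) = 90.03 dB(A).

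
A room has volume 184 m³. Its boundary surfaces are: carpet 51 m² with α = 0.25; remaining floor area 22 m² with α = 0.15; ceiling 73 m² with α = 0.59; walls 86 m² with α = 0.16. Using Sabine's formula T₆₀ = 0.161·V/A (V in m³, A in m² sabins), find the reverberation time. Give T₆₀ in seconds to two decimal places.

A = Σ Sᵢαᵢ = 51·0.25 + 22·0.15 + 73·0.59 + 86·0.16 = 72.88 m².
T₆₀ = 0.161 × 184 / 72.88 = 0.406 s.

0.41 s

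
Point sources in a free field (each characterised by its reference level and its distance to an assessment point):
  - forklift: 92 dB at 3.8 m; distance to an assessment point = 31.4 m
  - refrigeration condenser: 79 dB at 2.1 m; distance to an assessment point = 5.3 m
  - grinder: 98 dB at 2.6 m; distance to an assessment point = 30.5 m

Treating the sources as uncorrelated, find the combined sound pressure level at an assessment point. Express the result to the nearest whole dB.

79 dB

Apply inverse-square spreading to bring every level to the receiver, then sum 10^(L/10).
forklift: 92 − 20·log₁₀(31.4/3.8) = 92 − 18.34 = 73.66 dB.
refrigeration condenser: 79 − 20·log₁₀(5.3/2.1) = 79 − 8.04 = 70.96 dB.
grinder: 98 − 20·log₁₀(30.5/2.6) = 98 − 21.39 = 76.61 dB.
Σ 10^(L/10) = 8.153e+07 → L_total = 10·log₁₀(8.153e+07) = 79.11 dB.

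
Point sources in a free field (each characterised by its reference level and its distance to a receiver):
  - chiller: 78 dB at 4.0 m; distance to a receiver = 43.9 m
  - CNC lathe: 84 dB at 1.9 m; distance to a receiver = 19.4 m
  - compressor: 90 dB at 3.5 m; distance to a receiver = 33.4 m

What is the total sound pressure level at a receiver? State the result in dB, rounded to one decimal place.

71.4 dB

Propagate each source to the receiver with L = L_ref − 20·log₁₀(r/r_ref), then add intensities.
chiller: 78 − 20·log₁₀(43.9/4.0) = 78 − 20.81 = 57.19 dB.
CNC lathe: 84 − 20·log₁₀(19.4/1.9) = 84 − 20.18 = 63.82 dB.
compressor: 90 − 20·log₁₀(33.4/3.5) = 90 − 19.59 = 70.41 dB.
Σ 10^(L/10) = 1.391e+07 → L_total = 10·log₁₀(1.391e+07) = 71.43 dB.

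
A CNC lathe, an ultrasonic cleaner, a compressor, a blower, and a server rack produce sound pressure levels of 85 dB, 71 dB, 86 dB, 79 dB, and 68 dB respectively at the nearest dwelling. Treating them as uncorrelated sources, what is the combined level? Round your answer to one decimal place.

Incoherent sources combine by intensity addition: L_total = 10·log₁₀(Σ 10^(L_i/10)).
Σ 10^(L/10) = 10^(85/10) + 10^(71/10) + 10^(86/10) + 10^(79/10) + 10^(68/10) = 8.127e+08.
L_total = 10·log₁₀(8.127e+08) = 89.10 dB.

89.1 dB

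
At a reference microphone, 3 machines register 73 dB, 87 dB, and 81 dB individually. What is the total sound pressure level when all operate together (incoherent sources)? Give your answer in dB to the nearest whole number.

For uncorrelated sources the intensities add, so convert each level to linear form, sum, and take 10·log₁₀ of the total.
Σ 10^(L/10) = 10^(73/10) + 10^(87/10) + 10^(81/10) = 6.470e+08.
L_total = 10·log₁₀(6.470e+08) = 88.11 dB.

88 dB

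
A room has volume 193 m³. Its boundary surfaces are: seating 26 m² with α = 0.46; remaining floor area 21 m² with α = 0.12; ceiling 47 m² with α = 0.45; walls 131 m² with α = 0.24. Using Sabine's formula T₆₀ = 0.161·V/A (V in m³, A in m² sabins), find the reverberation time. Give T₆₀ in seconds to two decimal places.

0.46 s

Total absorption A = 26·0.46 + 21·0.12 + 47·0.45 + 131·0.24 = 67.07 m² sabins.
T₆₀ = 0.161·V/A = 0.161·193/67.07 = 0.463 s.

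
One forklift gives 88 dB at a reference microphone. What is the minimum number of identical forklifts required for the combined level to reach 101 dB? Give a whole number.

20

N identical sources give L₁ + 10·log₁₀ N, so require 10·log₁₀ N ≥ 101 − 88 = 13.0 dB.
N ≥ 10^(13.0/10) = 19.953, so N = 20.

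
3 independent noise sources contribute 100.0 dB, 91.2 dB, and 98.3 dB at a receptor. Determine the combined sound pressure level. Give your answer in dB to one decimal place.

For uncorrelated sources the intensities add, so convert each level to linear form, sum, and take 10·log₁₀ of the total.
Σ 10^(L/10) = 10^(100.0/10) + 10^(91.2/10) + 10^(98.3/10) = 1.808e+10.
L_total = 10·log₁₀(1.808e+10) = 102.57 dB.

102.6 dB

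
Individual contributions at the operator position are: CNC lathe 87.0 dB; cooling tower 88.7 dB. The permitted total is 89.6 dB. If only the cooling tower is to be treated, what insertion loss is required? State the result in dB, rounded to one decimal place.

2.6 dB

Fixed contribution from the other source: Σ 10^(L/10) = 10^(87.0/10) = 5.012e+08 (87.00 dB).
The limit corresponds to 10^(89.6/10) = 9.120e+08; subtracting the fixed part leaves 4.108e+08 for the cooling tower, i.e. 86.14 dB.
Required insertion loss = 88.7 − 86.14 = 2.56 dB.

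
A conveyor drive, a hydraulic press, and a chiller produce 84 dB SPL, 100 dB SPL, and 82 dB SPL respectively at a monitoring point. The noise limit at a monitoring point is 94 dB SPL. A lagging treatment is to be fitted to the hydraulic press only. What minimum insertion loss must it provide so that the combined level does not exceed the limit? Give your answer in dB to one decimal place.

Everything except the hydraulic press sums to 10^(84/10) + 10^(82/10) = 4.097e+08 in linear terms, 86.12 dB SPL.
To meet 94 dB SPL overall, the treated hydraulic press may contribute at most 10^(94/10) − 4.097e+08 = 2.102e+09, i.e. 93.23 dB SPL.
Required insertion loss = 100 − 93.23 = 6.77 dB.

6.8 dB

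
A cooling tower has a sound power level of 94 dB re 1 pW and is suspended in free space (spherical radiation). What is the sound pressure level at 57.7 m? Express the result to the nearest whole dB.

Free-field spherical radiation: L_p = L_w − 10·log₁₀(4π·r²), r = 57.7 m.
4π·r² = 4.184e+04 m², 10·log₁₀ of that is 46.216 dB.
L_p = 94 − 46.216 = 47.78 dB.

48 dB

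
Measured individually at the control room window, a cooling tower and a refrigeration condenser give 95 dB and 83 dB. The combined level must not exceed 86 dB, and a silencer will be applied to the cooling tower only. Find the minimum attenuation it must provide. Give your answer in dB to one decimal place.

12.0 dB

The untreated sources together contribute 10^(83/10) = 1.995e+08, i.e. 83.00 dB.
To meet 86 dB overall, the treated cooling tower may contribute at most 10^(86/10) − 1.995e+08 = 1.986e+08, i.e. 82.98 dB.
So the cooling tower must be reduced from 95 to 82.98 dB: IL = 12.02 dB.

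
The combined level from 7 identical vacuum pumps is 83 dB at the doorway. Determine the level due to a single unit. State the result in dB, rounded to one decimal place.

74.5 dB

Dividing the total intensity by 7 lowers the level by 10·log₁₀ 7 = 8.451 dB: L₁ = 83 − 8.451.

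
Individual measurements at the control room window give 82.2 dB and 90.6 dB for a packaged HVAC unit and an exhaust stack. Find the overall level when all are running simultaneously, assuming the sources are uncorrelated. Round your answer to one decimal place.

Incoherent sources combine by intensity addition: L_total = 10·log₁₀(Σ 10^(L_i/10)).
Σ 10^(L/10) = 10^(82.2/10) + 10^(90.6/10) = 1.314e+09.
L_total = 10·log₁₀(1.314e+09) = 91.19 dB.

91.2 dB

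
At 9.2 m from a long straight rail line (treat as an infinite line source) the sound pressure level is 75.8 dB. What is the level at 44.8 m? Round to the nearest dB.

Cylindrical spreading from a line source gives a 10·log₁₀(r₂/r₁) drop.
L₂ = 75.8 − 10·log₁₀(44.8/9.2) = 75.8 − 6.875 = 68.93 dB.

69 dB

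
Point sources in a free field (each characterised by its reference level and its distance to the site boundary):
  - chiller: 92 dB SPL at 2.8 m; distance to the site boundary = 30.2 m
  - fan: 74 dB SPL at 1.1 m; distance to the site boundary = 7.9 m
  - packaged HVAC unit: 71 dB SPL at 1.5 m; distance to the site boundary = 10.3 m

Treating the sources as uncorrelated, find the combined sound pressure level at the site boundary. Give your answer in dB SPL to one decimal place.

Apply inverse-square spreading to bring every level to the receiver, then sum 10^(L/10).
chiller: 92 − 20·log₁₀(30.2/2.8) = 92 − 20.66 = 71.34 dB SPL.
fan: 74 − 20·log₁₀(7.9/1.1) = 74 − 17.12 = 56.88 dB SPL.
packaged HVAC unit: 71 − 20·log₁₀(10.3/1.5) = 71 − 16.73 = 54.27 dB SPL.
Σ 10^(L/10) = 1.438e+07 → L_total = 10·log₁₀(1.438e+07) = 71.58 dB SPL.

71.6 dB SPL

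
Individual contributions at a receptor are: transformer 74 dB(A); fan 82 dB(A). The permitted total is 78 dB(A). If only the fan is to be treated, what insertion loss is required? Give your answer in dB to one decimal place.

Everything except the fan sums to 10^(74/10) = 2.512e+07 in linear terms, 74.00 dB(A).
The limit corresponds to 10^(78/10) = 6.310e+07; subtracting the fixed part leaves 3.798e+07 for the fan, i.e. 75.80 dB(A).
Required insertion loss = 82 − 75.80 = 6.20 dB.

6.2 dB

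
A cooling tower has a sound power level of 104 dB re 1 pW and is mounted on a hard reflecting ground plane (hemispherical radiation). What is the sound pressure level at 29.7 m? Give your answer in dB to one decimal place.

66.6 dB

L_p = L_w − 10·log₁₀(2π·r²) with r = 29.7 m.
2π·r² = 5542 m², 10·log₁₀ of that is 37.437 dB.
L_p = 104 − 37.437 = 66.56 dB.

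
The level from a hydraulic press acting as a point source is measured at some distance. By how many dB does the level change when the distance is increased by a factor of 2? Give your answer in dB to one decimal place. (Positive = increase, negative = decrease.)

-6.0 dB

With spherical spreading the level changes by −20·log₁₀(r₂/r₁).
ΔL = −20·log₁₀(2) = -6.02 dB.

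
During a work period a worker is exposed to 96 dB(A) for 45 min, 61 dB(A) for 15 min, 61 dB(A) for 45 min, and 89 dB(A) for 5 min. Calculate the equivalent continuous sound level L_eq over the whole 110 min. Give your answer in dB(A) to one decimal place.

92.2 dB(A)

L_eq = 10·log₁₀[(1/T)·Σ tᵢ·10^(Lᵢ/10)] with T = 110 min.
Σ tᵢ·10^(Lᵢ/10) = 45·10^(96/10) + 15·10^(61/10) + 45·10^(61/10) + 5·10^(89/10) = 1.832e+11.
L_eq = 10·log₁₀(1.832e+11/110) = 92.22 dB(A).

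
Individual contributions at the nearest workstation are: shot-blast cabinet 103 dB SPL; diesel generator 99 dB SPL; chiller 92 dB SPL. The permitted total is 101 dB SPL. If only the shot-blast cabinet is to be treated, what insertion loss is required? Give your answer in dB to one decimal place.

Everything except the shot-blast cabinet sums to 10^(99/10) + 10^(92/10) = 9.528e+09 in linear terms, 99.79 dB SPL.
The limit corresponds to 10^(101/10) = 1.259e+10; subtracting the fixed part leaves 3.061e+09 for the shot-blast cabinet, i.e. 94.86 dB SPL.
So the shot-blast cabinet must be reduced from 103 to 94.86 dB SPL: IL = 8.14 dB.

8.1 dB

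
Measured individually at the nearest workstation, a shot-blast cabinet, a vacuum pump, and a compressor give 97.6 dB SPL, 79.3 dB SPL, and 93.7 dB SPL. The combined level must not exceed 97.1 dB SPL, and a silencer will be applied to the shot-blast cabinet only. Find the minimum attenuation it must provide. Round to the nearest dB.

Fixed contribution from the other sources: Σ 10^(L/10) = 10^(79.3/10) + 10^(93.7/10) = 2.429e+09 (93.85 dB SPL).
To meet 97.1 dB SPL overall, the treated shot-blast cabinet may contribute at most 10^(97.1/10) − 2.429e+09 = 2.699e+09, i.e. 94.31 dB SPL.
So the shot-blast cabinet must be reduced from 97.6 to 94.31 dB SPL: IL = 3.29 dB.

3 dB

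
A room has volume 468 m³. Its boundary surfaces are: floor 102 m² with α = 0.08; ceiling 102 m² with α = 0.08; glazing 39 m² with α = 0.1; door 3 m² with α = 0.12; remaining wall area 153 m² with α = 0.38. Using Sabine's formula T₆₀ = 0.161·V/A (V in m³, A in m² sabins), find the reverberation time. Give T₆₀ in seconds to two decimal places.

0.96 s

Summing Sᵢαᵢ: 102·0.08 + 102·0.08 + 39·0.1 + 3·0.12 + 153·0.38 = 78.72 m².
T₆₀ = 0.161·V/A = 0.161·468/78.72 = 0.957 s.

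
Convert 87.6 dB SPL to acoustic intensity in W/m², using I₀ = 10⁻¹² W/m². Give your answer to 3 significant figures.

0.000575 W/m²

I/I₀ = 10^(87.6/10) = 5.754e+08, so I = 5.754e+08 × 10⁻¹² W/m².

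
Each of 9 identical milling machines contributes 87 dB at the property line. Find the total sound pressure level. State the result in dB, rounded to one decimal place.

96.5 dB

L_total = L₁ + 10·log₁₀ N for N identical incoherent sources.
L_total = 87 + 10·log₁₀(9) = 87 + 9.542 = 96.54 dB.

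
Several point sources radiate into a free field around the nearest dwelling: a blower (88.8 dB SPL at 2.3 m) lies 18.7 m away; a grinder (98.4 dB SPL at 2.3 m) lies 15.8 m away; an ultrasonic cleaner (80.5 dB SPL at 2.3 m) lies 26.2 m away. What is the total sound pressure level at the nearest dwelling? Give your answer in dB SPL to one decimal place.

Propagate each source to the receiver with L = L_ref − 20·log₁₀(r/r_ref), then add intensities.
blower: 88.8 − 20·log₁₀(18.7/2.3) = 88.8 − 18.20 = 70.60 dB SPL.
grinder: 98.4 − 20·log₁₀(15.8/2.3) = 98.4 − 16.74 = 81.66 dB SPL.
ultrasonic cleaner: 80.5 − 20·log₁₀(26.2/2.3) = 80.5 − 21.13 = 59.37 dB SPL.
Σ 10^(L/10) = 1.589e+08 → L_total = 10·log₁₀(1.589e+08) = 82.01 dB SPL.

82.0 dB SPL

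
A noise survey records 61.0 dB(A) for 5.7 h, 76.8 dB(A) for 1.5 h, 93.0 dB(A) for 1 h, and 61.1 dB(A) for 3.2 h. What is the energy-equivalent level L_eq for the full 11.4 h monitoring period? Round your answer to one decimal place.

82.6 dB(A)

L_eq = 10·log₁₀[(1/T)·Σ tᵢ·10^(Lᵢ/10)] with T = 11.4 h.
Σ tᵢ·10^(Lᵢ/10) = 5.7·10^(61.0/10) + 1.5·10^(76.8/10) + 1·10^(93.0/10) + 3.2·10^(61.1/10) = 2.078e+09.
L_eq = 10·log₁₀(2.078e+09/11.4) = 82.61 dB(A).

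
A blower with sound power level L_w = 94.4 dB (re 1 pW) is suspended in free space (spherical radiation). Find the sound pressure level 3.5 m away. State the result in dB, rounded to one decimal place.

Free-field spherical radiation: L_p = L_w − 10·log₁₀(4π·r²), r = 3.5 m.
4π·r² = 153.9 m², 10·log₁₀ of that is 21.873 dB.
L_p = 94.4 − 21.873 = 72.53 dB.

72.5 dB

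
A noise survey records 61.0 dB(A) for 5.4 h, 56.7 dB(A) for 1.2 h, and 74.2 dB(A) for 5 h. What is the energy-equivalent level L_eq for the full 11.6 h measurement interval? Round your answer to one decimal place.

70.8 dB(A)

The energy average is taken in the linear domain: L_eq = 10·log₁₀[(Σ tᵢ·10^(Lᵢ/10))/T], T = 11.6 h.
Σ tᵢ·10^(Lᵢ/10) = 5.4·10^(61.0/10) + 1.2·10^(56.7/10) + 5·10^(74.2/10) = 1.389e+08.
L_eq = 10·log₁₀(1.389e+08/11.6) = 70.78 dB(A).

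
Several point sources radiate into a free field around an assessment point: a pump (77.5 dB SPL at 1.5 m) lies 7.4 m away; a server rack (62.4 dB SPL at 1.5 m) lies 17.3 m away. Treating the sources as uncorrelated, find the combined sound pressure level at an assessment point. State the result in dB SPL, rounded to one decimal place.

Propagate each source to the receiver with L = L_ref − 20·log₁₀(r/r_ref), then add intensities.
pump: 77.5 − 20·log₁₀(7.4/1.5) = 77.5 − 13.86 = 63.64 dB SPL.
server rack: 62.4 − 20·log₁₀(17.3/1.5) = 62.4 − 21.24 = 41.16 dB SPL.
Σ 10^(L/10) = 2.324e+06 → L_total = 10·log₁₀(2.324e+06) = 63.66 dB SPL.

63.7 dB SPL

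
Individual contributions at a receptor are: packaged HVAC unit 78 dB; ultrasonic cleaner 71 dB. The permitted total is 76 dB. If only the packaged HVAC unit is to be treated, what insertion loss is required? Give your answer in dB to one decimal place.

Fixed contribution from the other source: Σ 10^(L/10) = 10^(71/10) = 1.259e+07 (71.00 dB).
The limit corresponds to 10^(76/10) = 3.981e+07; subtracting the fixed part leaves 2.722e+07 for the packaged HVAC unit, i.e. 74.35 dB.
Required insertion loss = 78 − 74.35 = 3.65 dB.

3.7 dB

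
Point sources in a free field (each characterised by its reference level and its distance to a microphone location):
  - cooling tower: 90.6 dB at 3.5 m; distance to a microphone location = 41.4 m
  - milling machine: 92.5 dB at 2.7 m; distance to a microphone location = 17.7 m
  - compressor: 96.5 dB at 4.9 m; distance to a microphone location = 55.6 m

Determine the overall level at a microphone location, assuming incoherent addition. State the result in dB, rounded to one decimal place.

79.3 dB

First find each source's level at the receiver (point-source: −20·log₁₀(r/r_ref)), then combine on an intensity basis.
cooling tower: 90.6 − 20·log₁₀(41.4/3.5) = 90.6 − 21.46 = 69.14 dB.
milling machine: 92.5 − 20·log₁₀(17.7/2.7) = 92.5 − 16.33 = 76.17 dB.
compressor: 96.5 − 20·log₁₀(55.6/4.9) = 96.5 − 21.10 = 75.40 dB.
Σ 10^(L/10) = 8.428e+07 → L_total = 10·log₁₀(8.428e+07) = 79.26 dB.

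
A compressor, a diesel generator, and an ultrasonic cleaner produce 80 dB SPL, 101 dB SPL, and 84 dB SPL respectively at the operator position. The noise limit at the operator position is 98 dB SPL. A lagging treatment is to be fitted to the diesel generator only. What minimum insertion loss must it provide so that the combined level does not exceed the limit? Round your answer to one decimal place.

Everything except the diesel generator sums to 10^(80/10) + 10^(84/10) = 3.512e+08 in linear terms, 85.46 dB SPL.
The limit corresponds to 10^(98/10) = 6.310e+09; subtracting the fixed part leaves 5.958e+09 for the diesel generator, i.e. 97.75 dB SPL.
So the diesel generator must be reduced from 101 to 97.75 dB SPL: IL = 3.25 dB.

3.2 dB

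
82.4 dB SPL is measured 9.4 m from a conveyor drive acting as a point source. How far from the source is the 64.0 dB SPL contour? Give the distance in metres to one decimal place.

Point-source spreading drops the level by 20·log₁₀(r₂/r₁); inverting, r₂/r₁ = 10^(ΔL/20).
r₂ = 9.4·10^((82.4−64.0)/20) = 9.4·10^(18.4/20) = 78.19 m.

78.2 m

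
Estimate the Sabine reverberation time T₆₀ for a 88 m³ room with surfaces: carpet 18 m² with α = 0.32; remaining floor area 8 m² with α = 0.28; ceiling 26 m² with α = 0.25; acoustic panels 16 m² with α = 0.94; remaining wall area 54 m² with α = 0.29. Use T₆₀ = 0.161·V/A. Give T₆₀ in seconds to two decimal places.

0.31 s

Summing Sᵢαᵢ: 18·0.32 + 8·0.28 + 26·0.25 + 16·0.94 + 54·0.29 = 45.20 m².
T₆₀ = 0.161·V/A = 0.161·88/45.20 = 0.313 s.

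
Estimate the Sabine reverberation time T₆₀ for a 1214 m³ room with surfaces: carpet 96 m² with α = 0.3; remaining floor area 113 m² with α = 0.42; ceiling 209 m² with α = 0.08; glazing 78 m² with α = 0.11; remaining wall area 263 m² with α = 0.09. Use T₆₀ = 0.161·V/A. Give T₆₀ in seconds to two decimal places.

1.56 s

A = Σ Sᵢαᵢ = 96·0.3 + 113·0.42 + 209·0.08 + 78·0.11 + 263·0.09 = 125.23 m².
T₆₀ = 0.161 × 1214 / 125.23 = 1.561 s.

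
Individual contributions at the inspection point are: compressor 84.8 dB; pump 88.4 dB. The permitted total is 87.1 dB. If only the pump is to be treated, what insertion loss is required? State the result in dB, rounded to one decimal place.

The untreated sources together contribute 10^(84.8/10) = 3.020e+08, i.e. 84.80 dB.
To meet 87.1 dB overall, the treated pump may contribute at most 10^(87.1/10) − 3.020e+08 = 2.109e+08, i.e. 83.24 dB.
Required insertion loss = 88.4 − 83.24 = 5.16 dB.

5.2 dB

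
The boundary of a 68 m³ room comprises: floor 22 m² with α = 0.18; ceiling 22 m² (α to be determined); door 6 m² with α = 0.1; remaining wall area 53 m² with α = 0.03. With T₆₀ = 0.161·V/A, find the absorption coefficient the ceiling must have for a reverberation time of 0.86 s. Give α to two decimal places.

Required total absorption A = 0.161·68/0.86 = 12.73 m².
Absorption from the other surfaces = 22·0.18 + 6·0.1 + 53·0.03 = 6.15 m², so the ceiling must supply 6.58 m² over 22 m².
α = 6.58/22 = 0.299.

0.30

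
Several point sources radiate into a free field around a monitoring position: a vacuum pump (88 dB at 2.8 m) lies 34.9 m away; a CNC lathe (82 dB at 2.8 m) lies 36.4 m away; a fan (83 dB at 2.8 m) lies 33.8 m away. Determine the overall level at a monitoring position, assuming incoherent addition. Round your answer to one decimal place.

Propagate each source to the receiver with L = L_ref − 20·log₁₀(r/r_ref), then add intensities.
vacuum pump: 88 − 20·log₁₀(34.9/2.8) = 88 − 21.91 = 66.09 dB.
CNC lathe: 82 − 20·log₁₀(36.4/2.8) = 82 − 22.28 = 59.72 dB.
fan: 83 − 20·log₁₀(33.8/2.8) = 83 − 21.64 = 61.36 dB.
Σ 10^(L/10) = 6.368e+06 → L_total = 10·log₁₀(6.368e+06) = 68.04 dB.

68.0 dB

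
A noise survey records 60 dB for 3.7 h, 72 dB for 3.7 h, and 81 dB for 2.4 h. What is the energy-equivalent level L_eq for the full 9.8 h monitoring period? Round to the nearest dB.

The energy average is taken in the linear domain: L_eq = 10·log₁₀[(Σ tᵢ·10^(Lᵢ/10))/T], T = 9.8 h.
Σ tᵢ·10^(Lᵢ/10) = 3.7·10^(60/10) + 3.7·10^(72/10) + 2.4·10^(81/10) = 3.645e+08.
L_eq = 10·log₁₀(3.645e+08/9.8) = 75.70 dB.

76 dB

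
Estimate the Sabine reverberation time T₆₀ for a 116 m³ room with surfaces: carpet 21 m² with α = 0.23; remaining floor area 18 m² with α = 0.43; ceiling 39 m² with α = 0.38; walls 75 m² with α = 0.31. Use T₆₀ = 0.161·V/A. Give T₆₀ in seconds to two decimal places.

A = Σ Sᵢαᵢ = 21·0.23 + 18·0.43 + 39·0.38 + 75·0.31 = 50.64 m².
T₆₀ = 0.161·V/A = 0.161·116/50.64 = 0.369 s.

0.37 s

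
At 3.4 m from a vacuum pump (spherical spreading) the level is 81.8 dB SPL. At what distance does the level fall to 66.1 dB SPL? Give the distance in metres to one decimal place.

Point-source spreading drops the level by 20·log₁₀(r₂/r₁); inverting, r₂/r₁ = 10^(ΔL/20).
r₂ = 3.4·10^((81.8−66.1)/20) = 3.4·10^(15.7/20) = 20.72 m.

20.7 m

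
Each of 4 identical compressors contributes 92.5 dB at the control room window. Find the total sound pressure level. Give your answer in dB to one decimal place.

98.5 dB

N identical incoherent sources raise the level by 10·log₁₀ N.
L_total = 92.5 + 10·log₁₀(4) = 92.5 + 6.021 = 98.52 dB.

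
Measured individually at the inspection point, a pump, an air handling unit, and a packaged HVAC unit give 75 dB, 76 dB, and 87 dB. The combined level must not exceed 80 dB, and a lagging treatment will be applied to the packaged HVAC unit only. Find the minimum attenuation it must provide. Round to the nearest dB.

The untreated sources together contribute 10^(75/10) + 10^(76/10) = 7.143e+07, i.e. 78.54 dB.
The limit corresponds to 10^(80/10) = 1.000e+08; subtracting the fixed part leaves 2.857e+07 for the packaged HVAC unit, i.e. 74.56 dB.
So the packaged HVAC unit must be reduced from 87 to 74.56 dB: IL = 12.44 dB.

12 dB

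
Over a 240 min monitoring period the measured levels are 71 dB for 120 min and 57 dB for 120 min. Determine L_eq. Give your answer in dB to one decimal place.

68.2 dB

Weight each interval's intensity by its duration and average over T = 240 min:
Σ tᵢ·10^(Lᵢ/10) = 120·10^(71/10) + 120·10^(57/10) = 1.571e+09.
L_eq = 10·log₁₀(1.571e+09/240) = 68.16 dB.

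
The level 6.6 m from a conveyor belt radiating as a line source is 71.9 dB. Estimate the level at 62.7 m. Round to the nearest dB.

Line-source attenuation: ΔL = 10·log₁₀(r₂/r₁) = 10·log₁₀(62.7/6.6) = 9.777 dB.
L₂ = 71.9 − 10·log₁₀(62.7/6.6) = 71.9 − 9.777 = 62.12 dB.

62 dB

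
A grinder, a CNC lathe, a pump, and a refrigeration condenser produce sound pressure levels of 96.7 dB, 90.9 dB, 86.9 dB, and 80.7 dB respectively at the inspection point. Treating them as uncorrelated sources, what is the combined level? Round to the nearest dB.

For uncorrelated sources the intensities add, so convert each level to linear form, sum, and take 10·log₁₀ of the total.
Σ 10^(L/10) = 10^(96.7/10) + 10^(90.9/10) + 10^(86.9/10) + 10^(80.7/10) = 6.515e+09.
L_total = 10·log₁₀(6.515e+09) = 98.14 dB.

98 dB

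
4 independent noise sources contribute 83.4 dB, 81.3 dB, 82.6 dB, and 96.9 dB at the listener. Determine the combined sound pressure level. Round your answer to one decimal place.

97.4 dB

For uncorrelated sources the intensities add, so convert each level to linear form, sum, and take 10·log₁₀ of the total.
Σ 10^(L/10) = 10^(83.4/10) + 10^(81.3/10) + 10^(82.6/10) + 10^(96.9/10) = 5.433e+09.
L_total = 10·log₁₀(5.433e+09) = 97.35 dB.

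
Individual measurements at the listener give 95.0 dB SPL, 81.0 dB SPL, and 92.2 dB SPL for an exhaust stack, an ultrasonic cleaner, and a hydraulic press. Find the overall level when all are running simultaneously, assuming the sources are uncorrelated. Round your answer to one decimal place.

Incoherent sources combine by intensity addition: L_total = 10·log₁₀(Σ 10^(L_i/10)).
Σ 10^(L/10) = 10^(95.0/10) + 10^(81.0/10) + 10^(92.2/10) = 4.948e+09.
L_total = 10·log₁₀(4.948e+09) = 96.94 dB SPL.

96.9 dB SPL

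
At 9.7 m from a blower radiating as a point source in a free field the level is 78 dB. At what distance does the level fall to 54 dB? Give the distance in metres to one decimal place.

Point-source spreading drops the level by 20·log₁₀(r₂/r₁); inverting, r₂/r₁ = 10^(ΔL/20).
r₂ = 9.7·10^((78−54)/20) = 9.7·10^(24.0/20) = 153.73 m.

153.7 m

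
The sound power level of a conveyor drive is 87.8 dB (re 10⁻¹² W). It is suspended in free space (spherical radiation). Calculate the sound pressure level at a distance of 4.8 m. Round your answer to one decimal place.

63.2 dB

Free-field spherical radiation: L_p = L_w − 10·log₁₀(4π·r²), r = 4.8 m.
4π·r² = 289.5 m², 10·log₁₀ of that is 24.617 dB.
L_p = 87.8 − 24.617 = 63.18 dB.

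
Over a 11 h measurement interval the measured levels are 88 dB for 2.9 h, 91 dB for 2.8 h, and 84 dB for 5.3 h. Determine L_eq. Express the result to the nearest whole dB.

Weight each interval's intensity by its duration and average over T = 11 h:
Σ tᵢ·10^(Lᵢ/10) = 2.9·10^(88/10) + 2.8·10^(91/10) + 5.3·10^(84/10) = 6.686e+09.
L_eq = 10·log₁₀(6.686e+09/11) = 87.84 dB.

88 dB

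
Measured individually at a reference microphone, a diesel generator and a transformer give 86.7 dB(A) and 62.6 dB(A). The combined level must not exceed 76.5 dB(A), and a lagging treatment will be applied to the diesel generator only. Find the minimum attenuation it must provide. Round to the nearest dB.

Fixed contribution from the other source: Σ 10^(L/10) = 10^(62.6/10) = 1.820e+06 (62.60 dB(A)).
To meet 76.5 dB(A) overall, the treated diesel generator may contribute at most 10^(76.5/10) − 1.820e+06 = 4.285e+07, i.e. 76.32 dB(A).
So the diesel generator must be reduced from 86.7 to 76.32 dB(A): IL = 10.38 dB.

10 dB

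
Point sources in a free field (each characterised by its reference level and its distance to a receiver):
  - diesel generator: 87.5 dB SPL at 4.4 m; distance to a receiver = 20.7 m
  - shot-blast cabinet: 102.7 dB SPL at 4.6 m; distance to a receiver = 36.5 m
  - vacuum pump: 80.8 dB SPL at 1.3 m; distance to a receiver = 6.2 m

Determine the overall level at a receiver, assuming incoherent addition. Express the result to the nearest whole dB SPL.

Apply inverse-square spreading to bring every level to the receiver, then sum 10^(L/10).
diesel generator: 87.5 − 20·log₁₀(20.7/4.4) = 87.5 − 13.45 = 74.05 dB SPL.
shot-blast cabinet: 102.7 − 20·log₁₀(36.5/4.6) = 102.7 − 17.99 = 84.71 dB SPL.
vacuum pump: 80.8 − 20·log₁₀(6.2/1.3) = 80.8 − 13.57 = 67.23 dB SPL.
Σ 10^(L/10) = 3.264e+08 → L_total = 10·log₁₀(3.264e+08) = 85.14 dB SPL.

85 dB SPL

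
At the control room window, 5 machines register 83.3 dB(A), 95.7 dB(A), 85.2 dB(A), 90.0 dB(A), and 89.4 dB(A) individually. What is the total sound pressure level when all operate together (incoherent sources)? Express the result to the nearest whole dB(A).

For uncorrelated sources the intensities add, so convert each level to linear form, sum, and take 10·log₁₀ of the total.
Σ 10^(L/10) = 10^(83.3/10) + 10^(95.7/10) + 10^(85.2/10) + 10^(90.0/10) + 10^(89.4/10) = 6.131e+09.
L_total = 10·log₁₀(6.131e+09) = 97.88 dB(A).

98 dB(A)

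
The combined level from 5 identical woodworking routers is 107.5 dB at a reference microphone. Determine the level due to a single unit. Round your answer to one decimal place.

Dividing the total intensity by 5 lowers the level by 10·log₁₀ 5 = 6.990 dB: L₁ = 107.5 − 6.990.

100.5 dB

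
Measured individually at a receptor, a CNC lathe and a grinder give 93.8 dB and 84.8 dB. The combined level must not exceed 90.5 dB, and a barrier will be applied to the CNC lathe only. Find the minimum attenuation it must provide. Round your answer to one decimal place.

Fixed contribution from the other source: Σ 10^(L/10) = 10^(84.8/10) = 3.020e+08 (84.80 dB).
To meet 90.5 dB overall, the treated CNC lathe may contribute at most 10^(90.5/10) − 3.020e+08 = 8.200e+08, i.e. 89.14 dB.
So the CNC lathe must be reduced from 93.8 to 89.14 dB: IL = 4.66 dB.

4.7 dB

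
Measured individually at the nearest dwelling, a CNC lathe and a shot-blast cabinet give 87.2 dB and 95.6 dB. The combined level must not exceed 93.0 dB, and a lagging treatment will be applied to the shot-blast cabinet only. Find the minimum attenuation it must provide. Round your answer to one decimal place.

Everything except the shot-blast cabinet sums to 10^(87.2/10) = 5.248e+08 in linear terms, 87.20 dB.
To meet 93.0 dB overall, the treated shot-blast cabinet may contribute at most 10^(93.0/10) − 5.248e+08 = 1.470e+09, i.e. 91.67 dB.
So the shot-blast cabinet must be reduced from 95.6 to 91.67 dB: IL = 3.93 dB.

3.9 dB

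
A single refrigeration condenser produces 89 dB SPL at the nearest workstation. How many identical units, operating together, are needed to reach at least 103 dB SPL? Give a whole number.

26

The shortfall is 103 − 89 = 14.0 dB, and N units add 10·log₁₀ N, so need 10·log₁₀ N ≥ 14.0.
N ≥ 10^(14.0/10) = 25.119, so N = 26.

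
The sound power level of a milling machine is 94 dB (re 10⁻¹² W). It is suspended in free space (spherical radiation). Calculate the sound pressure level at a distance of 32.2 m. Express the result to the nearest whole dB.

Free-field spherical radiation: L_p = L_w − 10·log₁₀(4π·r²), r = 32.2 m.
4π·r² = 1.303e+04 m², 10·log₁₀ of that is 41.149 dB.
L_p = 94 − 41.149 = 52.85 dB.

53 dB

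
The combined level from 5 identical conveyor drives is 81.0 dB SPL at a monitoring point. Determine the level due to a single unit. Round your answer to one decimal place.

74.0 dB SPL

Dividing the total intensity by 5 lowers the level by 10·log₁₀ 5 = 6.990 dB: L₁ = 81.0 − 6.990.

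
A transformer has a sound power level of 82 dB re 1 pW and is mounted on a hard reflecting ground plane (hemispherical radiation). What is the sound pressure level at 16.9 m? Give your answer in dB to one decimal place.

49.5 dB

L_p = L_w − 10·log₁₀(2π·r²) with r = 16.9 m.
2π·r² = 1795 m², 10·log₁₀ of that is 32.540 dB.
L_p = 82 − 32.540 = 49.46 dB.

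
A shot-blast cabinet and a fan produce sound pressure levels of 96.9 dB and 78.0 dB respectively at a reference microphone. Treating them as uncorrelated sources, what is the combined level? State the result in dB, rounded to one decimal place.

Incoherent sources combine by intensity addition: L_total = 10·log₁₀(Σ 10^(L_i/10)).
Σ 10^(L/10) = 10^(96.9/10) + 10^(78.0/10) = 4.961e+09.
L_total = 10·log₁₀(4.961e+09) = 96.96 dB.

97.0 dB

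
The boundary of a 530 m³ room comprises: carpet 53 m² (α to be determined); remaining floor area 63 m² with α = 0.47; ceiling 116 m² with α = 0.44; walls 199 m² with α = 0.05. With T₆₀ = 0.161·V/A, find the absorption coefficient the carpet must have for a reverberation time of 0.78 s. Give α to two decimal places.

Required total absorption A = 0.161·530/0.78 = 109.40 m².
Absorption from the other surfaces = 63·0.47 + 116·0.44 + 199·0.05 = 90.60 m², so the carpet must supply 18.80 m² over 53 m².
α = 18.80/53 = 0.355.

0.35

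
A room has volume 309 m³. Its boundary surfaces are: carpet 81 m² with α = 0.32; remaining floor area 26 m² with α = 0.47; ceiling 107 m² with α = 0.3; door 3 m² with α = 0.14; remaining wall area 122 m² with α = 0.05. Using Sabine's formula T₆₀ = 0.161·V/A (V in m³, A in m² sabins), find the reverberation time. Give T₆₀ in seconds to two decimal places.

0.65 s

A = Σ Sᵢαᵢ = 81·0.32 + 26·0.47 + 107·0.3 + 3·0.14 + 122·0.05 = 76.76 m².
T₆₀ = 0.161·V/A = 0.161·309/76.76 = 0.648 s.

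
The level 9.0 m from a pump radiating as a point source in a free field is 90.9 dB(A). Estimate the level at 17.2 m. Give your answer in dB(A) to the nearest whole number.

For a point source, L₂ = L₁ − 20·log₁₀(r₂/r₁).
L₂ = 90.9 − 20·log₁₀(17.2/9.0) = 90.9 − 5.626 = 85.27 dB(A).

85 dB(A)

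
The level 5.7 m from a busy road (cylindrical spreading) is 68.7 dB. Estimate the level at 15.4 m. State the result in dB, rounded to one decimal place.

For a line source, L₂ = L₁ − 10·log₁₀(r₂/r₁).
L₂ = 68.7 − 10·log₁₀(15.4/5.7) = 68.7 − 4.316 = 64.38 dB.

64.4 dB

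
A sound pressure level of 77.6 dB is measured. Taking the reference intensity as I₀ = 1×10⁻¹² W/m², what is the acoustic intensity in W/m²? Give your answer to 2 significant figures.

I/I₀ = 10^(77.6/10) = 5.754e+07, so I = 5.754e+07 × 10⁻¹² W/m².

5.8e-05 W/m²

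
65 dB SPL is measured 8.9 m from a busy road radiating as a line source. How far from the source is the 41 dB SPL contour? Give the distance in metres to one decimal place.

2235.6 m

The 24.0 dB drop corresponds to a distance ratio of 10^(24.0/10) for a line source.
r₂ = 8.9·10^((65−41)/10) = 8.9·10^(24.0/10) = 2235.58 m.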